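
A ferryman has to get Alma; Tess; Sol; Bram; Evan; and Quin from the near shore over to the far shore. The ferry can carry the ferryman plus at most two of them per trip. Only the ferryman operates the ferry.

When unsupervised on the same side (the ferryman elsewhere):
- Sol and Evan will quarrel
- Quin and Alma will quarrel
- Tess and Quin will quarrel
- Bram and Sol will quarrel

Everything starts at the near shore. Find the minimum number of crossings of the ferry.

7

Counting alone: the ferryman can take at most 2 across per trip to the far shore, so moving all 6 needs at least 3 loaded trips out, with a return between consecutive ones — at least 5 crossings.
The safety rule pushes this higher. Following every safe sequence of crossings, the most of the 6 that can be at the far shore as the ferry arrives there on crossing 5 is 5 — never all 6.
So no plan with fewer than 7 crossings exists, and this one achieves 7:
1. Ferryman goes to the far shore with Quin and Sol.
2. Ferryman goes back to the near shore alone.
3. Ferryman goes to the far shore with Alma and Tess.
4. Ferryman goes back to the near shore with Quin.
5. Ferryman goes to the far shore with Bram and Evan.
6. Ferryman goes back to the near shore with Sol.
7. Ferryman goes to the far shore with Quin and Sol.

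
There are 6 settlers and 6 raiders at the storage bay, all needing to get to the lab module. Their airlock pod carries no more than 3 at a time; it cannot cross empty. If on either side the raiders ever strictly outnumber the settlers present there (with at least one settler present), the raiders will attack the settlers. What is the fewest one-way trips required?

impossible

Following every safe sequence of crossings from the start, the most of the 12 that can be at the lab module as the airlock pod arrives there on crossings 1, 3, 5 is 3, 5, 6 respectively; the best ever achieved is 6 of 12.
From crossing 7 on, no configuration arises that was not already reachable earlier: only 17 distinct safe configurations (who is on which side, and where the airlock pod is) can ever be reached, none of them has everyone across, and every continuation just revisits them. They are: 0 settlers + 0 raiders across (airlock pod back at the start); 0 settlers + 1 raider across (airlock pod there); 0 settlers + 1 raider across (airlock pod back at the start); 0 settlers + 2 raiders across (airlock pod there); 0 settlers + 2 raiders across (airlock pod back at the start); 0 settlers + 3 raiders across (airlock pod there); 0 settlers + 3 raiders across (airlock pod back at the start); 0 settlers + 4 raiders across (airlock pod there); 0 settlers + 4 raiders across (airlock pod back at the start); 0 settlers + 5 raiders across (airlock pod there); 0 settlers + 5 raiders across (airlock pod back at the start); 0 settlers + 6 raiders across (airlock pod there); 1 settler + 1 raider across (airlock pod there); 1 settler + 1 raider across (airlock pod back at the start); 2 settlers + 2 raiders across (airlock pod there); 2 settlers + 2 raiders across (airlock pod back at the start); 3 settlers + 3 raiders across (airlock pod there). So no valid plan exists.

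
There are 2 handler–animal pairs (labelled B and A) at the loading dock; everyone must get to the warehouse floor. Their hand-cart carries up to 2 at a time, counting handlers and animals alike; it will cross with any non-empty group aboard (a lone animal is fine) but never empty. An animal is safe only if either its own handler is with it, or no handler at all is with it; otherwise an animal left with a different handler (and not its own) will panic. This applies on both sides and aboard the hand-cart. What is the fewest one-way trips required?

Counting alone: each trip to the warehouse floor takes at most 2 across and each return brings at least 1 back, so after t trips out (and t−1 returns) at most 2t − (t−1) of the 4 are across; that first reaches 4 at t = 3, so at least 5 crossings are needed.
The plan below uses exactly 5 crossings, so it is optimal:
1. animal B and handler B cross → the warehouse floor.
2. handler B crosses ← the loading dock.
3. handler A and handler B cross → the warehouse floor.
4. handler A crosses ← the loading dock.
5. animal A and handler A cross → the warehouse floor.

5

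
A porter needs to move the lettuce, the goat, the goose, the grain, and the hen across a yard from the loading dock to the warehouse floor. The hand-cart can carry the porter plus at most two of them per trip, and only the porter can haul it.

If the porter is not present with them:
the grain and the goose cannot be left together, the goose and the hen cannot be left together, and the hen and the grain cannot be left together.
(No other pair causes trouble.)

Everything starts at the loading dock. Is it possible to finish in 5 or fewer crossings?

Counting alone: the porter can take at most 2 across per trip to the warehouse floor, so moving all 5 needs at least 3 loaded trips out, with a return between consecutive ones — at least 5 crossings.
The safety rule pushes this higher. Following every safe sequence of crossings, the most of the 5 that can be at the warehouse floor as the hand-cart arrives there on crossing 5 is 4 — never all 5.
So the move cannot be finished within 5 crossings. (The shortest complete plan takes 7:)
1. Porter goes to the warehouse floor with the goose and the grain.
2. Porter goes back to the loading dock with the goose.
3. Porter goes to the warehouse floor with the goose and the lettuce.
4. Porter goes back to the loading dock with the goose.
5. Porter goes to the warehouse floor with the goat and the goose.
6. Porter goes back to the loading dock with the goose.
7. Porter goes to the warehouse floor with the goose and the hen.

No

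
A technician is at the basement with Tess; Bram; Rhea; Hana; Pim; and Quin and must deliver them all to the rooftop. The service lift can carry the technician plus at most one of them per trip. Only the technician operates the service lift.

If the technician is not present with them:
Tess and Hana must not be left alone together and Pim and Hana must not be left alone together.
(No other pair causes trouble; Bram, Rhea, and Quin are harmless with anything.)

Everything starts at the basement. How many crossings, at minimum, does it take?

Counting alone: the technician can take at most 1 across per trip to the rooftop, so moving all 6 needs at least 6 loaded trips out, with a return between consecutive ones — at least 11 crossings.
The safety rule pushes this higher. Following every safe sequence of crossings, the most of the 6 that can be at the rooftop as the service lift arrives there on crossing 11 is 5 — never all 6.
So no plan with fewer than 13 crossings exists, and this one achieves 13:
1. Technician goes to the rooftop with Hana.  [the basement: Bram, Pim, Quin, Rhea, Tess | the rooftop: Hana]
2. Technician goes back to the basement alone.  [the basement: Bram, Pim, Quin, Rhea, Tess | the rooftop: Hana]
3. Technician goes to the rooftop with Tess.  [the basement: Bram, Pim, Quin, Rhea | the rooftop: Hana, Tess]
4. Technician goes back to the basement with Hana.  [the basement: Bram, Hana, Pim, Quin, Rhea | the rooftop: Tess]
5. Technician goes to the rooftop with Pim.  [the basement: Bram, Hana, Quin, Rhea | the rooftop: Pim, Tess]
6. Technician goes back to the basement alone.  [the basement: Bram, Hana, Quin, Rhea | the rooftop: Pim, Tess]
7. Technician goes to the rooftop with Bram.  [the basement: Hana, Quin, Rhea | the rooftop: Bram, Pim, Tess]
8. Technician goes back to the basement alone.  [the basement: Hana, Quin, Rhea | the rooftop: Bram, Pim, Tess]
9. Technician goes to the rooftop with Rhea.  [the basement: Hana, Quin | the rooftop: Bram, Pim, Rhea, Tess]
10. Technician goes back to the basement alone.  [the basement: Hana, Quin | the rooftop: Bram, Pim, Rhea, Tess]
11. Technician goes to the rooftop with Quin.  [the basement: Hana | the rooftop: Bram, Pim, Quin, Rhea, Tess]
12. Technician goes back to the basement alone.  [the basement: Hana | the rooftop: Bram, Pim, Quin, Rhea, Tess]
13. Technician goes to the rooftop with Hana.  [the basement: — | the rooftop: Bram, Hana, Pim, Quin, Rhea, Tess]

13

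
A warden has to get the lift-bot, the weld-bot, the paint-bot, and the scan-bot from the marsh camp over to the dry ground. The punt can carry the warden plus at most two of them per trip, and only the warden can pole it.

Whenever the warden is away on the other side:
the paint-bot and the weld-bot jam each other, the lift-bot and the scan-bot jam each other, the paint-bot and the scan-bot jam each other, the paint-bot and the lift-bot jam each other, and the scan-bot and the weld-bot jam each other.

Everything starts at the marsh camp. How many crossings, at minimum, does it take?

Counting alone: the warden can take at most 2 across per trip to the dry ground, so moving all 4 needs at least 2 loaded trips out, with a return between consecutive ones — at least 3 crossings.
The safety rule pushes this higher. Following every safe sequence of crossings, the most of the 4 that can be at the dry ground as the punt arrives there on crossing 3 is 3 — never all 4.
So no plan with fewer than 5 crossings exists, and this one achieves 5:
1. Warden goes to the dry ground with the paint-bot and the scan-bot.  [the marsh camp: the lift-bot, the weld-bot | the dry ground: the paint-bot, the scan-bot]
2. Warden goes back to the marsh camp with the paint-bot.  [the marsh camp: the lift-bot, the paint-bot, the weld-bot | the dry ground: the scan-bot]
3. Warden goes to the dry ground with the lift-bot and the weld-bot.  [the marsh camp: the paint-bot | the dry ground: the lift-bot, the scan-bot, the weld-bot]
4. Warden goes back to the marsh camp with the scan-bot.  [the marsh camp: the paint-bot, the scan-bot | the dry ground: the lift-bot, the weld-bot]
5. Warden goes to the dry ground with the paint-bot and the scan-bot.  [the marsh camp: — | the dry ground: the lift-bot, the paint-bot, the scan-bot, the weld-bot]

5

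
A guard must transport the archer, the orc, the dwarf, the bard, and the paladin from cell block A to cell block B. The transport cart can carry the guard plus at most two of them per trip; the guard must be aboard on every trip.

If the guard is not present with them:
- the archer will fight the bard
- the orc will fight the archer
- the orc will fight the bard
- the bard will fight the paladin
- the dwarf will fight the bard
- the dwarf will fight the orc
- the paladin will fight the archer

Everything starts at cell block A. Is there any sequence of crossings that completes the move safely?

Whatever the first load, the items left behind include a forbidden pair without the guard. No opening move is safe, so no plan exists.

No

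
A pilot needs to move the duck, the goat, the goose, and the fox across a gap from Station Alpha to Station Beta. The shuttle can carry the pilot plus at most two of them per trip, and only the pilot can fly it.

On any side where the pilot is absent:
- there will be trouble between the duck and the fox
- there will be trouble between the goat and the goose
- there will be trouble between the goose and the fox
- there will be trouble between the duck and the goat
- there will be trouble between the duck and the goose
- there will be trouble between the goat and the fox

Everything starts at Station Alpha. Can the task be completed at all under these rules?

Whatever the first load, the items left behind include a forbidden pair without the pilot. No opening move is safe, so no plan exists.

No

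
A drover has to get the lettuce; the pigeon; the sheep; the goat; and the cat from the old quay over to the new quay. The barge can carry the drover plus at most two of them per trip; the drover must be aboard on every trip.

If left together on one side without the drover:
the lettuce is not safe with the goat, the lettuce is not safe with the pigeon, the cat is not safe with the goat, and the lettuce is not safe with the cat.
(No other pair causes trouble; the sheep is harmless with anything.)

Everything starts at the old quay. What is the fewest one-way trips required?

7

Counting alone: the drover can take at most 2 across per trip to the new quay, so moving all 5 needs at least 3 loaded trips out, with a return between consecutive ones — at least 5 crossings.
The safety rule pushes this higher. Following every safe sequence of crossings, the most of the 5 that can be at the new quay as the barge arrives there on crossing 5 is 4 — never all 5.
So no plan with fewer than 7 crossings exists, and this one achieves 7:
1. Drover goes to the new quay with the goat and the lettuce.
2. Drover goes back to the old quay with the lettuce.
3. Drover goes to the new quay with the lettuce and the pigeon.
4. Drover goes back to the old quay with the lettuce.
5. Drover goes to the new quay with the lettuce and the sheep.
6. Drover goes back to the old quay with the lettuce.
7. Drover goes to the new quay with the cat and the lettuce.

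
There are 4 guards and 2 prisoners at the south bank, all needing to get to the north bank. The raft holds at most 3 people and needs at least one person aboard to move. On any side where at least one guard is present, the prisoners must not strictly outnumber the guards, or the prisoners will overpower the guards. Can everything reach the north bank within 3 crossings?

No

Counting alone: each trip to the north bank takes at most 3 across and each return brings at least 1 back, so after t trips out (and t−1 returns) at most 3t − (t−1) of the 6 are across; that first reaches 6 at t = 3, so at least 5 crossings are needed.
Since 3 < 5, 3 crossings cannot be enough. (The shortest complete plan in fact takes 5:)
1. 2 prisoners → the north bank.  (the south bank: 4G 0P; the north bank: 0G 2P)
2. 1 prisoner ← the south bank.  (the south bank: 4G 1P; the north bank: 0G 1P)
3. 2 guards and 1 prisoner → the north bank.  (the south bank: 2G 0P; the north bank: 2G 2P)
4. 1 prisoner ← the south bank.  (the south bank: 2G 1P; the north bank: 2G 1P)
5. 2 guards and 1 prisoner → the north bank.  (the south bank: 0G 0P; the north bank: 4G 2P)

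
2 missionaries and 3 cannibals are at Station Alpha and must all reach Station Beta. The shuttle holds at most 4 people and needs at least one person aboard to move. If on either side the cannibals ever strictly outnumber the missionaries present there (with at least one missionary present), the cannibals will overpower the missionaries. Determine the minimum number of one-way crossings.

impossible

The cannibals already outnumber the missionaries at Station Alpha before anyone moves, so the starting position itself is disallowed.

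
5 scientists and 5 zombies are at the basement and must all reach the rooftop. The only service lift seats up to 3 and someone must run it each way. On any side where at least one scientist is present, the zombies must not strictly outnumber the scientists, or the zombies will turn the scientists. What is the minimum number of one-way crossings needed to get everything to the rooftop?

Counting alone: each trip to the rooftop takes at most 3 across and each return brings at least 1 back, so after t trips out (and t−1 returns) at most 3t − (t−1) of the 10 are across; that first reaches 10 at t = 5, so at least 9 crossings are needed.
The safety rule pushes this higher. Following every safe sequence of crossings, the most of the 10 that can be at the rooftop as the service lift arrives there on crossing 9 is 9 — never all 10.
So no plan with fewer than 11 crossings exists, and this one achieves 11:
1. 2 zombies → the rooftop.  (the basement: 5S 3Z; the rooftop: 0S 2Z)
2. 1 zombie ← the basement.  (the basement: 5S 4Z; the rooftop: 0S 1Z)
3. 3 zombies → the rooftop.  (the basement: 5S 1Z; the rooftop: 0S 4Z)
4. 1 zombie ← the basement.  (the basement: 5S 2Z; the rooftop: 0S 3Z)
5. 3 scientists → the rooftop.  (the basement: 2S 2Z; the rooftop: 3S 3Z)
6. 1 scientist and 1 zombie ← the basement.  (the basement: 3S 3Z; the rooftop: 2S 2Z)
7. 3 scientists → the rooftop.  (the basement: 0S 3Z; the rooftop: 5S 2Z)
8. 1 zombie ← the basement.  (the basement: 0S 4Z; the rooftop: 5S 1Z)
9. 2 zombies → the rooftop.  (the basement: 0S 2Z; the rooftop: 5S 3Z)
10. 1 zombie ← the basement.  (the basement: 0S 3Z; the rooftop: 5S 2Z)
11. 3 zombies → the rooftop.  (the basement: 0S 0Z; the rooftop: 5S 5Z)

11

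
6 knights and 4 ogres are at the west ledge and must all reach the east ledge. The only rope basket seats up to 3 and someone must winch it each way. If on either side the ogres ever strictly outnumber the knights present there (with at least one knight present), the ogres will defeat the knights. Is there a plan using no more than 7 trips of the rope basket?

Counting alone: each trip to the east ledge takes at most 3 across and each return brings at least 1 back, so after t trips out (and t−1 returns) at most 3t − (t−1) of the 10 are across; that first reaches 10 at t = 5, so at least 9 crossings are needed.
Since 7 < 9, 7 crossings cannot be enough. (The shortest complete plan in fact takes 9:)
1. 2 ogres → the east ledge.  (the west ledge: 6K 2O; the east ledge: 0K 2O)
2. 1 ogre ← the west ledge.  (the west ledge: 6K 3O; the east ledge: 0K 1O)
3. 3 ogres → the east ledge.  (the west ledge: 6K 0O; the east ledge: 0K 4O)
4. 1 ogre ← the west ledge.  (the west ledge: 6K 1O; the east ledge: 0K 3O)
5. 3 knights → the east ledge.  (the west ledge: 3K 1O; the east ledge: 3K 3O)
6. 1 ogre ← the west ledge.  (the west ledge: 3K 2O; the east ledge: 3K 2O)
7. 1 knight and 2 ogres → the east ledge.  (the west ledge: 2K 0O; the east ledge: 4K 4O)
8. 1 ogre ← the west ledge.  (the west ledge: 2K 1O; the east ledge: 4K 3O)
9. 2 knights and 1 ogre → the east ledge.  (the west ledge: 0K 0O; the east ledge: 6K 4O)

No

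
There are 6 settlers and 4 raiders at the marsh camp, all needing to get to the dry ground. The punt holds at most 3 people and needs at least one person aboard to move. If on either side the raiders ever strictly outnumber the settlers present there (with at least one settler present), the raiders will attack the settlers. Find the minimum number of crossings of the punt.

Counting alone: each trip to the dry ground takes at most 3 across and each return brings at least 1 back, so after t trips out (and t−1 returns) at most 3t − (t−1) of the 10 are across; that first reaches 10 at t = 5, so at least 9 crossings are needed.
The plan below uses exactly 9 crossings, so it is optimal:
1. 2 raiders → the dry ground.  (the marsh camp: 6S 2R; the dry ground: 0S 2R)
2. 1 raider ← the marsh camp.  (the marsh camp: 6S 3R; the dry ground: 0S 1R)
3. 3 raiders → the dry ground.  (the marsh camp: 6S 0R; the dry ground: 0S 4R)
4. 1 raider ← the marsh camp.  (the marsh camp: 6S 1R; the dry ground: 0S 3R)
5. 3 settlers → the dry ground.  (the marsh camp: 3S 1R; the dry ground: 3S 3R)
6. 1 raider ← the marsh camp.  (the marsh camp: 3S 2R; the dry ground: 3S 2R)
7. 1 settler and 2 raiders → the dry ground.  (the marsh camp: 2S 0R; the dry ground: 4S 4R)
8. 1 raider ← the marsh camp.  (the marsh camp: 2S 1R; the dry ground: 4S 3R)
9. 2 settlers and 1 raider → the dry ground.  (the marsh camp: 0S 0R; the dry ground: 6S 4R)

9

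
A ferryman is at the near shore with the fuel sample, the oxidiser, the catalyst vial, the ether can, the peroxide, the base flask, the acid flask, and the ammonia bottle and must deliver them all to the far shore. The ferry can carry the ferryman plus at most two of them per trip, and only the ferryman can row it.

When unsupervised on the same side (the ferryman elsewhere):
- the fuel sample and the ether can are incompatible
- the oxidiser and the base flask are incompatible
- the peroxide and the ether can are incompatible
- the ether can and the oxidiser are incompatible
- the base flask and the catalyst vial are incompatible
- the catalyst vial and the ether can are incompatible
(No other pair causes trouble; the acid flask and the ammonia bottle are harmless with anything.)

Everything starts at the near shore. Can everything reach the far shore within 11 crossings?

Yes

Yes — this plan uses 9 crossings (≤ 11):
1. Ferryman goes to the far shore with the base flask and the ether can.  [the near shore: the acid flask, the ammonia bottle, the catalyst vial, the fuel sample, the oxidiser, the peroxide | the far shore: the base flask, the ether can]
2. Ferryman goes back to the near shore alone.  [the near shore: the acid flask, the ammonia bottle, the catalyst vial, the fuel sample, the oxidiser, the peroxide | the far shore: the base flask, the ether can]
3. Ferryman goes to the far shore with the fuel sample and the oxidiser.  [the near shore: the acid flask, the ammonia bottle, the catalyst vial, the peroxide | the far shore: the base flask, the ether can, the fuel sample, the oxidiser]
4. Ferryman goes back to the near shore with the base flask and the ether can.  [the near shore: the acid flask, the ammonia bottle, the base flask, the catalyst vial, the ether can, the peroxide | the far shore: the fuel sample, the oxidiser]
5. Ferryman goes to the far shore with the catalyst vial and the peroxide.  [the near shore: the acid flask, the ammonia bottle, the base flask, the ether can | the far shore: the catalyst vial, the fuel sample, the oxidiser, the peroxide]
6. Ferryman goes back to the near shore alone.  [the near shore: the acid flask, the ammonia bottle, the base flask, the ether can | the far shore: the catalyst vial, the fuel sample, the oxidiser, the peroxide]
7. Ferryman goes to the far shore with the acid flask and the ammonia bottle.  [the near shore: the base flask, the ether can | the far shore: the acid flask, the ammonia bottle, the catalyst vial, the fuel sample, the oxidiser, the peroxide]
8. Ferryman goes back to the near shore alone.  [the near shore: the base flask, the ether can | the far shore: the acid flask, the ammonia bottle, the catalyst vial, the fuel sample, the oxidiser, the peroxide]
9. Ferryman goes to the far shore with the base flask and the ether can.  [the near shore: — | the far shore: the acid flask, the ammonia bottle, the base flask, the catalyst vial, the ether can, the fuel sample, the oxidiser, the peroxide]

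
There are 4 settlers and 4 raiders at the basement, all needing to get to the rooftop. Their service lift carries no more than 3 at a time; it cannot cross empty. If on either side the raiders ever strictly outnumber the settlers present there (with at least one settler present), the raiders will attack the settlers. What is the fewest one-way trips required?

Counting alone: each trip to the rooftop takes at most 3 across and each return brings at least 1 back, so after t trips out (and t−1 returns) at most 3t − (t−1) of the 8 are across; that first reaches 8 at t = 4, so at least 7 crossings are needed.
The safety rule pushes this higher. Following every safe sequence of crossings, the most of the 8 that can be at the rooftop as the service lift arrives there on crossing 7 is 7 — never all 8.
So no plan with fewer than 9 crossings exists, and this one achieves 9:
1. 2 raiders → the rooftop.  (the basement: 4S 2R; the rooftop: 0S 2R)
2. 1 raider ← the basement.  (the basement: 4S 3R; the rooftop: 0S 1R)
3. 3 raiders → the rooftop.  (the basement: 4S 0R; the rooftop: 0S 4R)
4. 1 raider ← the basement.  (the basement: 4S 1R; the rooftop: 0S 3R)
5. 3 settlers → the rooftop.  (the basement: 1S 1R; the rooftop: 3S 3R)
6. 1 settler and 1 raider ← the basement.  (the basement: 2S 2R; the rooftop: 2S 2R)
7. 2 settlers → the rooftop.  (the basement: 0S 2R; the rooftop: 4S 2R)
8. 1 raider ← the basement.  (the basement: 0S 3R; the rooftop: 4S 1R)
9. 3 raiders → the rooftop.  (the basement: 0S 0R; the rooftop: 4S 4R)

9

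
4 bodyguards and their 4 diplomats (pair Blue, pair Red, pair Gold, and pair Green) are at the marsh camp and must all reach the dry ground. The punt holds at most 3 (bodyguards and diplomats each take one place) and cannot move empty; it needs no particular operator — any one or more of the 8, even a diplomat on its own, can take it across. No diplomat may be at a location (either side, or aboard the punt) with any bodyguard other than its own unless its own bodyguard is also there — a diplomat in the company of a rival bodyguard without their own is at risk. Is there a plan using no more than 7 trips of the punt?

Counting alone: each trip to the dry ground takes at most 3 across and each return brings at least 1 back, so after t trips out (and t−1 returns) at most 3t − (t−1) of the 8 are across; that first reaches 8 at t = 4, so at least 7 crossings are needed.
The safety rule pushes this higher. Following every safe sequence of crossings, the most of the 8 that can be at the dry ground as the punt arrives there on crossing 7 is 7 — never all 8.
So the move cannot be finished within 7 crossings. (The shortest complete plan takes 9:)
1. bodyguard Blue and diplomat Blue cross → the dry ground.
2. bodyguard Blue crosses ← the marsh camp.
3. bodyguard Blue, bodyguard Red, and diplomat Red cross → the dry ground.
4. bodyguard Blue and diplomat Blue cross ← the marsh camp.
5. bodyguard Blue, bodyguard Gold, and bodyguard Green cross → the dry ground.
6. diplomat Red crosses ← the marsh camp.
7. diplomat Blue and diplomat Red cross → the dry ground.
8. diplomat Blue crosses ← the marsh camp.
9. diplomat Blue, diplomat Gold, and diplomat Green cross → the dry ground.

No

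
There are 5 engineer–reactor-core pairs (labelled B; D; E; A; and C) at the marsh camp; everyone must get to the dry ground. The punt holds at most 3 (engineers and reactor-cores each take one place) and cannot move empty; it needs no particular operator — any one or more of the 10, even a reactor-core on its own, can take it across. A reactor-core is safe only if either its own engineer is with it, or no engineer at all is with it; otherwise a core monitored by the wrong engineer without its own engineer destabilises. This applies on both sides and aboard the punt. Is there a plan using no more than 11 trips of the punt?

Yes

Yes — this plan uses 11 crossings (≤ 11):
1. engineer B and reactor-core B cross → the dry ground.
2. engineer B crosses ← the marsh camp.
3. reactor-core A, reactor-core D, and reactor-core E cross → the dry ground.
4. reactor-core B crosses ← the marsh camp.
5. engineer A, engineer D, and engineer E cross → the dry ground.
6. engineer D and reactor-core D cross ← the marsh camp.
7. engineer B, engineer C, and engineer D cross → the dry ground.
8. reactor-core E crosses ← the marsh camp.
9. reactor-core B and reactor-core D cross → the dry ground.
10. reactor-core B crosses ← the marsh camp.
11. reactor-core B, reactor-core C, and reactor-core E cross → the dry ground.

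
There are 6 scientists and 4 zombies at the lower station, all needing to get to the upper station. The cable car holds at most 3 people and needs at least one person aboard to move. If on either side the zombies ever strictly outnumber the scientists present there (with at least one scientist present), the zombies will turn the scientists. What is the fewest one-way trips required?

Counting alone: each trip to the upper station takes at most 3 across and each return brings at least 1 back, so after t trips out (and t−1 returns) at most 3t − (t−1) of the 10 are across; that first reaches 10 at t = 5, so at least 9 crossings are needed.
The plan below uses exactly 9 crossings, so it is optimal:
1. 2 zombies → the upper station.  (the lower station: 6S 2Z; the upper station: 0S 2Z)
2. 1 zombie ← the lower station.  (the lower station: 6S 3Z; the upper station: 0S 1Z)
3. 3 zombies → the upper station.  (the lower station: 6S 0Z; the upper station: 0S 4Z)
4. 1 zombie ← the lower station.  (the lower station: 6S 1Z; the upper station: 0S 3Z)
5. 3 scientists → the upper station.  (the lower station: 3S 1Z; the upper station: 3S 3Z)
6. 1 zombie ← the lower station.  (the lower station: 3S 2Z; the upper station: 3S 2Z)
7. 1 scientist and 2 zombies → the upper station.  (the lower station: 2S 0Z; the upper station: 4S 4Z)
8. 1 zombie ← the lower station.  (the lower station: 2S 1Z; the upper station: 4S 3Z)
9. 2 scientists and 1 zombie → the upper station.  (the lower station: 0S 0Z; the upper station: 6S 4Z)

9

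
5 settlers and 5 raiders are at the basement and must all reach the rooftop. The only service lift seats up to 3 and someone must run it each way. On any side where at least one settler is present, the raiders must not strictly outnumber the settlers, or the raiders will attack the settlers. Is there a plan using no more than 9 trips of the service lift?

Counting alone: each trip to the rooftop takes at most 3 across and each return brings at least 1 back, so after t trips out (and t−1 returns) at most 3t − (t−1) of the 10 are across; that first reaches 10 at t = 5, so at least 9 crossings are needed.
The safety rule pushes this higher. Following every safe sequence of crossings, the most of the 10 that can be at the rooftop as the service lift arrives there on crossing 9 is 9 — never all 10.
So the move cannot be finished within 9 crossings. (The shortest complete plan takes 11:)
1. 2 raiders → the rooftop.  (the basement: 5S 3R; the rooftop: 0S 2R)
2. 1 raider ← the basement.  (the basement: 5S 4R; the rooftop: 0S 1R)
3. 3 raiders → the rooftop.  (the basement: 5S 1R; the rooftop: 0S 4R)
4. 1 raider ← the basement.  (the basement: 5S 2R; the rooftop: 0S 3R)
5. 3 settlers → the rooftop.  (the basement: 2S 2R; the rooftop: 3S 3R)
6. 1 settler and 1 raider ← the basement.  (the basement: 3S 3R; the rooftop: 2S 2R)
7. 3 settlers → the rooftop.  (the basement: 0S 3R; the rooftop: 5S 2R)
8. 1 raider ← the basement.  (the basement: 0S 4R; the rooftop: 5S 1R)
9. 2 raiders → the rooftop.  (the basement: 0S 2R; the rooftop: 5S 3R)
10. 1 raider ← the basement.  (the basement: 0S 3R; the rooftop: 5S 2R)
11. 3 raiders → the rooftop.  (the basement: 0S 0R; the rooftop: 5S 5R)

No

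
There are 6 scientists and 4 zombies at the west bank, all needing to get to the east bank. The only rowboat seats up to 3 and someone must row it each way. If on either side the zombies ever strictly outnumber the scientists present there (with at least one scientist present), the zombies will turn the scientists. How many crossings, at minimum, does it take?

Counting alone: each trip to the east bank takes at most 3 across and each return brings at least 1 back, so after t trips out (and t−1 returns) at most 3t − (t−1) of the 10 are across; that first reaches 10 at t = 5, so at least 9 crossings are needed.
The plan below uses exactly 9 crossings, so it is optimal:
1. 2 zombies → the east bank.  (the west bank: 6S 2Z; the east bank: 0S 2Z)
2. 1 zombie ← the west bank.  (the west bank: 6S 3Z; the east bank: 0S 1Z)
3. 3 zombies → the east bank.  (the west bank: 6S 0Z; the east bank: 0S 4Z)
4. 1 zombie ← the west bank.  (the west bank: 6S 1Z; the east bank: 0S 3Z)
5. 3 scientists → the east bank.  (the west bank: 3S 1Z; the east bank: 3S 3Z)
6. 1 zombie ← the west bank.  (the west bank: 3S 2Z; the east bank: 3S 2Z)
7. 1 scientist and 2 zombies → the east bank.  (the west bank: 2S 0Z; the east bank: 4S 4Z)
8. 1 zombie ← the west bank.  (the west bank: 2S 1Z; the east bank: 4S 3Z)
9. 2 scientists and 1 zombie → the east bank.  (the west bank: 0S 0Z; the east bank: 6S 4Z)

9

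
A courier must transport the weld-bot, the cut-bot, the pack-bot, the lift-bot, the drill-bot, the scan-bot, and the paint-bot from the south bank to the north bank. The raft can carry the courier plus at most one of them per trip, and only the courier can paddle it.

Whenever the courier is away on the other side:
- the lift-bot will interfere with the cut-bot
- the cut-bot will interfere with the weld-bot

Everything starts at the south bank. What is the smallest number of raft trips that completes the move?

Counting alone: the courier can take at most 1 across per trip to the north bank, so moving all 7 needs at least 7 loaded trips out, with a return between consecutive ones — at least 13 crossings.
The safety rule pushes this higher. Following every safe sequence of crossings, the most of the 7 that can be at the north bank as the raft arrives there on crossing 13 is 6 — never all 7.
So no plan with fewer than 15 crossings exists, and this one achieves 15:
1. Courier goes to the north bank with the cut-bot.  [the south bank: the drill-bot, the lift-bot, the pack-bot, the paint-bot, the scan-bot, the weld-bot | the north bank: the cut-bot]
2. Courier goes back to the south bank alone.  [the south bank: the drill-bot, the lift-bot, the pack-bot, the paint-bot, the scan-bot, the weld-bot | the north bank: the cut-bot]
3. Courier goes to the north bank with the weld-bot.  [the south bank: the drill-bot, the lift-bot, the pack-bot, the paint-bot, the scan-bot | the north bank: the cut-bot, the weld-bot]
4. Courier goes back to the south bank with the cut-bot.  [the south bank: the cut-bot, the drill-bot, the lift-bot, the pack-bot, the paint-bot, the scan-bot | the north bank: the weld-bot]
5. Courier goes to the north bank with the lift-bot.  [the south bank: the cut-bot, the drill-bot, the pack-bot, the paint-bot, the scan-bot | the north bank: the lift-bot, the weld-bot]
6. Courier goes back to the south bank alone.  [the south bank: the cut-bot, the drill-bot, the pack-bot, the paint-bot, the scan-bot | the north bank: the lift-bot, the weld-bot]
7. Courier goes to the north bank with the pack-bot.  [the south bank: the cut-bot, the drill-bot, the paint-bot, the scan-bot | the north bank: the lift-bot, the pack-bot, the weld-bot]
8. Courier goes back to the south bank alone.  [the south bank: the cut-bot, the drill-bot, the paint-bot, the scan-bot | the north bank: the lift-bot, the pack-bot, the weld-bot]
9. Courier goes to the north bank with the drill-bot.  [the south bank: the cut-bot, the paint-bot, the scan-bot | the north bank: the drill-bot, the lift-bot, the pack-bot, the weld-bot]
10. Courier goes back to the south bank alone.  [the south bank: the cut-bot, the paint-bot, the scan-bot | the north bank: the drill-bot, the lift-bot, the pack-bot, the weld-bot]
11. Courier goes to the north bank with the scan-bot.  [the south bank: the cut-bot, the paint-bot | the north bank: the drill-bot, the lift-bot, the pack-bot, the scan-bot, the weld-bot]
12. Courier goes back to the south bank alone.  [the south bank: the cut-bot, the paint-bot | the north bank: the drill-bot, the lift-bot, the pack-bot, the scan-bot, the weld-bot]
13. Courier goes to the north bank with the paint-bot.  [the south bank: the cut-bot | the north bank: the drill-bot, the lift-bot, the pack-bot, the paint-bot, the scan-bot, the weld-bot]
14. Courier goes back to the south bank alone.  [the south bank: the cut-bot | the north bank: the drill-bot, the lift-bot, the pack-bot, the paint-bot, the scan-bot, the weld-bot]
15. Courier goes to the north bank with the cut-bot.  [the south bank: — | the north bank: the cut-bot, the drill-bot, the lift-bot, the pack-bot, the paint-bot, the scan-bot, the weld-bot]

15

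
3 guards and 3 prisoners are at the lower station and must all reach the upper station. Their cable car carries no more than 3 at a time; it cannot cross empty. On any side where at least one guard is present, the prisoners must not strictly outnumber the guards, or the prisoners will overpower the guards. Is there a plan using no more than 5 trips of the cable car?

Yes

Yes — this plan uses 5 crossings (≤ 5):
1. 2 prisoners → the upper station.  (the lower station: 3G 1P; the upper station: 0G 2P)
2. 1 prisoner ← the lower station.  (the lower station: 3G 2P; the upper station: 0G 1P)
3. 3 guards → the upper station.  (the lower station: 0G 2P; the upper station: 3G 1P)
4. 1 prisoner ← the lower station.  (the lower station: 0G 3P; the upper station: 3G 0P)
5. 3 prisoners → the upper station.  (the lower station: 0G 0P; the upper station: 3G 3P)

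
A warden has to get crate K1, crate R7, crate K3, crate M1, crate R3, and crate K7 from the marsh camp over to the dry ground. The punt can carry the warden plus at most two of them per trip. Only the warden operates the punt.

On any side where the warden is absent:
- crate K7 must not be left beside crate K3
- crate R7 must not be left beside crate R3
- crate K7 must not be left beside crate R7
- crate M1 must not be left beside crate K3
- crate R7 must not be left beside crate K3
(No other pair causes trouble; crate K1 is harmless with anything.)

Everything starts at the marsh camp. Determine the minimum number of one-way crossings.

Counting alone: the warden can take at most 2 across per trip to the dry ground, so moving all 6 needs at least 3 loaded trips out, with a return between consecutive ones — at least 5 crossings.
The safety rule pushes this higher. Following every safe sequence of crossings, the most of the 6 that can be at the dry ground as the punt arrives there on crossings 5, 7 is 4, 5 respectively — never all 6.
So no plan with fewer than 9 crossings exists, and this one achieves 9:
1. Warden goes to the dry ground with crate K3 and crate R7.  [the marsh camp: crate K1, crate K7, crate M1, crate R3 | the dry ground: crate K3, crate R7]
2. Warden goes back to the marsh camp with crate R7.  [the marsh camp: crate K1, crate K7, crate M1, crate R3, crate R7 | the dry ground: crate K3]
3. Warden goes to the dry ground with crate K1 and crate R7.  [the marsh camp: crate K7, crate M1, crate R3 | the dry ground: crate K1, crate K3, crate R7]
4. Warden goes back to the marsh camp with crate R7.  [the marsh camp: crate K7, crate M1, crate R3, crate R7 | the dry ground: crate K1, crate K3]
5. Warden goes to the dry ground with crate M1 and crate R7.  [the marsh camp: crate K7, crate R3 | the dry ground: crate K1, crate K3, crate M1, crate R7]
6. Warden goes back to the marsh camp with crate K3.  [the marsh camp: crate K3, crate K7, crate R3 | the dry ground: crate K1, crate M1, crate R7]
7. Warden goes to the dry ground with crate K7 and crate R3.  [the marsh camp: crate K3 | the dry ground: crate K1, crate K7, crate M1, crate R3, crate R7]
8. Warden goes back to the marsh camp with crate R7.  [the marsh camp: crate K3, crate R7 | the dry ground: crate K1, crate K7, crate M1, crate R3]
9. Warden goes to the dry ground with crate K3 and crate R7.  [the marsh camp: — | the dry ground: crate K1, crate K3, crate K7, crate M1, crate R3, crate R7]

9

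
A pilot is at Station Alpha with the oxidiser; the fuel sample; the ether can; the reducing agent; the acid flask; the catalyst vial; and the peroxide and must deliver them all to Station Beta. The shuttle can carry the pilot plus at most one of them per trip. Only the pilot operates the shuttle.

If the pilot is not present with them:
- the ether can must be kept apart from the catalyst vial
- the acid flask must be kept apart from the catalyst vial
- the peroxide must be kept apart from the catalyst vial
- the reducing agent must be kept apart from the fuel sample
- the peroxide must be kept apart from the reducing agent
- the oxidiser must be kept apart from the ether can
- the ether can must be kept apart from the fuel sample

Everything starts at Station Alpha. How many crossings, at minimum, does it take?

impossible

Whatever the first load, the items left behind include a forbidden pair without the pilot. No opening move is safe, so no plan exists.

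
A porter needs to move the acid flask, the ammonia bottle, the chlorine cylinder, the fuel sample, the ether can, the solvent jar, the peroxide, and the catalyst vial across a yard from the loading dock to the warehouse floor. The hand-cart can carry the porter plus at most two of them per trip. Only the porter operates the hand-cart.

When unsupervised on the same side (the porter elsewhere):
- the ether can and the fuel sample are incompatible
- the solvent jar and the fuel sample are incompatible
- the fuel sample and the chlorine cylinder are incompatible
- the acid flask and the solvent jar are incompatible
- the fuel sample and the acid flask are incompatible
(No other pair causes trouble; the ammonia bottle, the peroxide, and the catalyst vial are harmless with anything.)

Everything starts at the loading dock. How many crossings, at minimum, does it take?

Counting alone: the porter can take at most 2 across per trip to the warehouse floor, so moving all 8 needs at least 4 loaded trips out, with a return between consecutive ones — at least 7 crossings.
The safety rule pushes this higher. Following every safe sequence of crossings, the most of the 8 that can be at the warehouse floor as the hand-cart arrives there on crossings 7, 9, 11 is 5, 6, 7 respectively — never all 8.
So no plan with fewer than 13 crossings exists, and this one achieves 13:
1. Porter goes to the warehouse floor with the acid flask and the fuel sample.  [the loading dock: the ammonia bottle, the catalyst vial, the chlorine cylinder, the ether can, the peroxide, the solvent jar | the warehouse floor: the acid flask, the fuel sample]
2. Porter goes back to the loading dock with the acid flask.  [the loading dock: the acid flask, the ammonia bottle, the catalyst vial, the chlorine cylinder, the ether can, the peroxide, the solvent jar | the warehouse floor: the fuel sample]
3. Porter goes to the warehouse floor with the acid flask and the ammonia bottle.  [the loading dock: the catalyst vial, the chlorine cylinder, the ether can, the peroxide, the solvent jar | the warehouse floor: the acid flask, the ammonia bottle, the fuel sample]
4. Porter goes back to the loading dock with the acid flask.  [the loading dock: the acid flask, the catalyst vial, the chlorine cylinder, the ether can, the peroxide, the solvent jar | the warehouse floor: the ammonia bottle, the fuel sample]
5. Porter goes to the warehouse floor with the acid flask and the chlorine cylinder.  [the loading dock: the catalyst vial, the ether can, the peroxide, the solvent jar | the warehouse floor: the acid flask, the ammonia bottle, the chlorine cylinder, the fuel sample]
6. Porter goes back to the loading dock with the fuel sample.  [the loading dock: the catalyst vial, the ether can, the fuel sample, the peroxide, the solvent jar | the warehouse floor: the acid flask, the ammonia bottle, the chlorine cylinder]
7. Porter goes to the warehouse floor with the ether can and the fuel sample.  [the loading dock: the catalyst vial, the peroxide, the solvent jar | the warehouse floor: the acid flask, the ammonia bottle, the chlorine cylinder, the ether can, the fuel sample]
8. Porter goes back to the loading dock with the fuel sample.  [the loading dock: the catalyst vial, the fuel sample, the peroxide, the solvent jar | the warehouse floor: the acid flask, the ammonia bottle, the chlorine cylinder, the ether can]
9. Porter goes to the warehouse floor with the fuel sample and the peroxide.  [the loading dock: the catalyst vial, the solvent jar | the warehouse floor: the acid flask, the ammonia bottle, the chlorine cylinder, the ether can, the fuel sample, the peroxide]
10. Porter goes back to the loading dock with the fuel sample.  [the loading dock: the catalyst vial, the fuel sample, the solvent jar | the warehouse floor: the acid flask, the ammonia bottle, the chlorine cylinder, the ether can, the peroxide]
11. Porter goes to the warehouse floor with the catalyst vial and the fuel sample.  [the loading dock: the solvent jar | the warehouse floor: the acid flask, the ammonia bottle, the catalyst vial, the chlorine cylinder, the ether can, the fuel sample, the peroxide]
12. Porter goes back to the loading dock with the fuel sample.  [the loading dock: the fuel sample, the solvent jar | the warehouse floor: the acid flask, the ammonia bottle, the catalyst vial, the chlorine cylinder, the ether can, the peroxide]
13. Porter goes to the warehouse floor with the fuel sample and the solvent jar.  [the loading dock: — | the warehouse floor: the acid flask, the ammonia bottle, the catalyst vial, the chlorine cylinder, the ether can, the fuel sample, the peroxide, the solvent jar]

13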